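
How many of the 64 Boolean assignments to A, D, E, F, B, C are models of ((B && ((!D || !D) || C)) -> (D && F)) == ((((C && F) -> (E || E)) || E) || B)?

40

Initial set: {T (((B && ((!D || !D) || C)) -> (D && F)) == ((((C && F) -> (E || E)) || E) || B))}.
T (((B && ((!D || !D) || C)) -> (D && F)) == ((((C && F) -> (E || E)) || E) || B)): β-rule — branch into T ((B && ((!D || !D) || C)) -> (D && F)), T ((((C && F) -> (E || E)) || E) || B)  //  F ((B && ((!D || !D) || C)) -> (D && F)), F ((((C && F) -> (E || E)) || E) || B).
  branch 1 (add T ((B && ((!D || !D) || C)) -> (D && F)), T ((((C && F) -> (E || E)) || E) || B)):
    T ((B && ((!D || !D) || C)) -> (D && F)): β-rule — branch into F (B && ((!D || !D) || C))  //  T (D && F).
      branch 1.1 (add F (B && ((!D || !D) || C))):
        T ((((C && F) -> (E || E)) || E) || B): β-rule — branch into T (((C && F) -> (E || E)) || E)  //  T B.
          branch 1.1.1 (add T (((C && F) -> (E || E)) || E)):
            F (B && ((!D || !D) || C)): β-rule — branch into F B  //  F ((!D || !D) || C).
              branch 1.1.1.1 (add F B):
                T (((C && F) -> (E || E)) || E): β-rule — branch into T ((C && F) -> (E || E))  //  T E.
                  branch 1.1.1.1.1 (add T ((C && F) -> (E || E))):
                    T ((C && F) -> (E || E)): β-rule — branch into F (C && F)  //  T (E || E).
                      branch 1.1.1.1.1.1 (add F (C && F)):
                        F (C && F): β-rule — branch into F C  //  F F.
                          branch 1.1.1.1.1.1.1 (add F C):
                            ○ open, literals {B=0, C=0}.
                          branch 1.1.1.1.1.1.2 (add F F):
                            ○ open, literals {B=0, F=0}.
                      branch 1.1.1.1.1.2 (add T (E || E)):
                        T (E || E): β-rule — branch into T E  //  T E.
                          branch 1.1.1.1.1.2.1 (add T E):
                            ○ open, literals {B=0, E=1}.
                          branch 1.1.1.1.1.2.2 (add T E):
                            ○ open, literals {B=0, E=1}.
                  branch 1.1.1.1.2 (add T E):
                    ○ open, literals {B=0, E=1}.
              branch 1.1.1.2 (add F ((!D || !D) || C)):
                F ((!D || !D) || C): α-rule — add F (!D || !D), F C.
                F (!D || !D): α-rule — add F !D, F !D.
                T (((C && F) -> (E || E)) || E): β-rule — branch into T ((C && F) -> (E || E))  //  T E.
                  branch 1.1.1.2.1 (add T ((C && F) -> (E || E))):
                    T ((C && F) -> (E || E)): β-rule — branch into F (C && F)  //  T (E || E).
                      branch 1.1.1.2.1.1 (add F (C && F)):
                        F (C && F): β-rule — branch into F C  //  F F.
                          branch 1.1.1.2.1.1.1 (add F C):
                            ○ open, literals {C=0, D=1}.
                          branch 1.1.1.2.1.1.2 (add F F):
                            ○ open, literals {C=0, D=1, F=0}.
                      branch 1.1.1.2.1.2 (add T (E || E)):
                        T (E || E): β-rule — branch into T E  //  T E.
                          branch 1.1.1.2.1.2.1 (add T E):
                            ○ open, literals {C=0, D=1, E=1}.
                          branch 1.1.1.2.1.2.2 (add T E):
                            ○ open, literals {C=0, D=1, E=1}.
                  branch 1.1.1.2.2 (add T E):
                    ○ open, literals {C=0, D=1, E=1}.
          branch 1.1.2 (add T B):
            F (B && ((!D || !D) || C)): β-rule — branch into F B  //  F ((!D || !D) || C).
              branch 1.1.2.1 (add F B):
                × closes — contains both B and !B.
              branch 1.1.2.2 (add F ((!D || !D) || C)):
                F ((!D || !D) || C): α-rule — add F (!D || !D), F C.
                F (!D || !D): α-rule — add F !D, F !D.
                ○ open, literals {B=1, C=0, D=1}.
      branch 1.2 (add T (D && F)):
        T (D && F): α-rule — add T D, T F.
        T ((((C && F) -> (E || E)) || E) || B): β-rule — branch into T (((C && F) -> (E || E)) || E)  //  T B.
          branch 1.2.1 (add T (((C && F) -> (E || E)) || E)):
            T (((C && F) -> (E || E)) || E): β-rule — branch into T ((C && F) -> (E || E))  //  T E.
              branch 1.2.1.1 (add T ((C && F) -> (E || E))):
                T ((C && F) -> (E || E)): β-rule — branch into F (C && F)  //  T (E || E).
                  branch 1.2.1.1.1 (add F (C && F)):
                    F (C && F): β-rule — branch into F C  //  F F.
                      branch 1.2.1.1.1.1 (add F C):
                        ○ open, literals {C=0, D=1, F=1}.
                      branch 1.2.1.1.1.2 (add F F):
                        × closes — contains both F and !F.
                  branch 1.2.1.1.2 (add T (E || E)):
                    T (E || E): β-rule — branch into T E  //  T E.
                      branch 1.2.1.1.2.1 (add T E):
                        ○ open, literals {D=1, E=1, F=1}.
                      branch 1.2.1.1.2.2 (add T E):
                        ○ open, literals {D=1, E=1, F=1}.
              branch 1.2.1.2 (add T E):
                ○ open, literals {D=1, E=1, F=1}.
          branch 1.2.2 (add T B):
            ○ open, literals {B=1, D=1, F=1}.
  branch 2 (add F ((B && ((!D || !D) || C)) -> (D && F)), F ((((C && F) -> (E || E)) || E) || B)):
    F ((B && ((!D || !D) || C)) -> (D && F)): α-rule — add T (B && ((!D || !D) || C)), F (D && F).
    F ((((C && F) -> (E || E)) || E) || B): α-rule — add F (((C && F) -> (E || E)) || E), F B.
    T (B && ((!D || !D) || C)): α-rule — add T B, T ((!D || !D) || C).
    × closes — contains both B and !B.
3 branches closed, 16 open.
Each open branch fixes some atoms; the unmentioned ones are free. Counting distinct full assignments: branch {B=0, C=0} (A, D, E, F) contributes 16 new; branch {B=0, F=0} (A, D, E, C) contributes 8 new; branch {B=0, E=1} (A, D, F, C) contributes 4 new; branch {B=0, E=1} (A, D, F, C) contributes 0 new; branch {B=0, E=1} (A, D, F, C) contributes 0 new; branch {C=0, D=1} (A, E, F, B) contributes 8 new; branch {C=0, D=1, F=0} (A, E, B) contributes 0 new; branch {C=0, D=1, E=1} (A, F, B) contributes 0 new; branch {C=0, D=1, E=1} (A, F, B) contributes 0 new; branch {C=0, D=1, E=1} (A, F, B) contributes 0 new; branch {B=1, C=0, D=1} (A, E, F) contributes 0 new; branch {C=0, D=1, F=1} (A, E, B) contributes 0 new; branch {D=1, E=1, F=1} (A, B, C) contributes 2 new; branch {D=1, E=1, F=1} (A, B, C) contributes 0 new; branch {D=1, E=1, F=1} (A, B, C) contributes 0 new; branch {B=1, D=1, F=1} (A, E, C) contributes 2 new. Total: 40.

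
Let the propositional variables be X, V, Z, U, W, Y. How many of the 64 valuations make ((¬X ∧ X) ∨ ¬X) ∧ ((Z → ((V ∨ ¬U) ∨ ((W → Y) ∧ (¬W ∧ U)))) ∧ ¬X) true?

30

Initial set: {(((¬X ∧ X) ∨ ¬X) ∧ ((Z → ((V ∨ ¬U) ∨ ((W → Y) ∧ (¬W ∧ U)))) ∧ ¬X))}.
(((¬X ∧ X) ∨ ¬X) ∧ ((Z → ((V ∨ ¬U) ∨ ((W → Y) ∧ (¬W ∧ U)))) ∧ ¬X)): α-rule — add ((¬X ∧ X) ∨ ¬X), ((Z → ((V ∨ ¬U) ∨ ((W → Y) ∧ (¬W ∧ U)))) ∧ ¬X).
((Z → ((V ∨ ¬U) ∨ ((W → Y) ∧ (¬W ∧ U)))) ∧ ¬X): α-rule — add (Z → ((V ∨ ¬U) ∨ ((W → Y) ∧ (¬W ∧ U)))), ¬X.
((¬X ∧ X) ∨ ¬X): β-rule — branch into (¬X ∧ X)  //  ¬X.
  branch 1 (add (¬X ∧ X)):
    (¬X ∧ X): α-rule — add ¬X, X.
    × closes — contains both X and ¬X.
  branch 2 (add ¬X):
    (Z → ((V ∨ ¬U) ∨ ((W → Y) ∧ (¬W ∧ U)))): β-rule — branch into ¬Z  //  ((V ∨ ¬U) ∨ ((W → Y) ∧ (¬W ∧ U))).
      branch 2.1 (add ¬Z):
        ○ open, literals {X=false, Z=false}.
      branch 2.2 (add ((V ∨ ¬U) ∨ ((W → Y) ∧ (¬W ∧ U)))):
        ((V ∨ ¬U) ∨ ((W → Y) ∧ (¬W ∧ U))): β-rule — branch into (V ∨ ¬U)  //  ((W → Y) ∧ (¬W ∧ U)).
          branch 2.2.1 (add (V ∨ ¬U)):
            (V ∨ ¬U): β-rule — branch into V  //  ¬U.
              branch 2.2.1.1 (add V):
                ○ open, literals {V=true, X=false}.
              branch 2.2.1.2 (add ¬U):
                ○ open, literals {U=false, X=false}.
          branch 2.2.2 (add ((W → Y) ∧ (¬W ∧ U))):
            ((W → Y) ∧ (¬W ∧ U)): α-rule — add (W → Y), (¬W ∧ U).
            (¬W ∧ U): α-rule — add ¬W, U.
            (W → Y): β-rule — branch into ¬W  //  Y.
              branch 2.2.2.1 (add ¬W):
                ○ open, literals {U=true, W=false, X=false}.
              branch 2.2.2.2 (add Y):
                ○ open, literals {U=true, W=false, X=false, Y=true}.
1 branch closed, 5 open.
Each open branch fixes some atoms; the unmentioned ones are free. Counting distinct full assignments: branch {X=false, Z=false} (V, U, W, Y) contributes 16 new; branch {V=true, X=false} (Z, U, W, Y) contributes 8 new; branch {U=false, X=false} (V, Z, W, Y) contributes 4 new; branch {U=true, W=false, X=false} (V, Z, Y) contributes 2 new; branch {U=true, W=false, X=false, Y=true} (V, Z) contributes 0 new. Total: 30.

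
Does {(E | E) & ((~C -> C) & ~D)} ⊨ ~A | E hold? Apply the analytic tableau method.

Initial set: {T ((E | E) & ((~C -> C) & ~D)); F (~A | E)}.
T ((E | E) & ((~C -> C) & ~D)): α-rule — add T (E | E), T ((~C -> C) & ~D).
F (~A | E): α-rule — add F ~A, F E.
T ((~C -> C) & ~D): α-rule — add T (~C -> C), T ~D.
T (E | E): β-rule — branch into T E  //  T E.
  branch 1 (add T E):
    × closes — contains both E and ~E.
  branch 2 (add T E):
    × closes — contains both E and ~E.
All 2 branches close.
Every branch closed, so the premises entail the conclusion.

Yes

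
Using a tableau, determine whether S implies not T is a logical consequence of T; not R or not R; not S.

Initial set: {T T; T (not R or not R); T not S; F (S implies not T)}.
F (S implies not T): α-rule — add T S, F not T.
× closes — contains both S and not S.
All 1 branch closes.
Every branch closed, so the premises entail the conclusion.

Yes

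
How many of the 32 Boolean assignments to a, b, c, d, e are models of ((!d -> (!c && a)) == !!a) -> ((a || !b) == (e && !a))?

Initial set: {(((!d -> (!c && a)) == !!a) -> ((a || !b) == (e && !a)))}.
(((!d -> (!c && a)) == !!a) -> ((a || !b) == (e && !a))): β-rule — branch into !((!d -> (!c && a)) == !!a)  //  ((a || !b) == (e && !a)).
  branch 1 (add !((!d -> (!c && a)) == !!a)):
    !((!d -> (!c && a)) == !!a): β-rule — branch into (!d -> (!c && a)), !!!a  //  !(!d -> (!c && a)), !!a.
      branch 1.1 (add (!d -> (!c && a)), !!!a):
        !!!a: drop double negation, giving !a.
        (!d -> (!c && a)): β-rule — branch into !!d  //  (!c && a).
          branch 1.1.1 (add !!d):
            ○ open, literals {a=0, d=1}.
          branch 1.1.2 (add (!c && a)):
            (!c && a): α-rule — add !c, a.
            × closes — contains both a and !a.
      branch 1.2 (add !(!d -> (!c && a)), !!a):
        !(!d -> (!c && a)): α-rule — add !d, !(!c && a).
        !!a: drop double negation, giving a.
        !(!c && a): β-rule — branch into !!c  //  !a.
          branch 1.2.1 (add !!c):
            ○ open, literals {a=1, c=1, d=0}.
          branch 1.2.2 (add !a):
            × closes — contains both a and !a.
  branch 2 (add ((a || !b) == (e && !a))):
    ((a || !b) == (e && !a)): β-rule — branch into (a || !b), (e && !a)  //  !(a || !b), !(e && !a).
      branch 2.1 (add (a || !b), (e && !a)):
        (e && !a): α-rule — add e, !a.
        (a || !b): β-rule — branch into a  //  !b.
          branch 2.1.1 (add a):
            × closes — contains both a and !a.
          branch 2.1.2 (add !b):
            ○ open, literals {a=0, b=0, e=1}.
      branch 2.2 (add !(a || !b), !(e && !a)):
        !(a || !b): α-rule — add !a, !!b.
        !(e && !a): β-rule — branch into !e  //  !!a.
          branch 2.2.1 (add !e):
            ○ open, literals {a=0, b=1, e=0}.
          branch 2.2.2 (add !!a):
            × closes — contains both a and !a.
4 branches closed, 4 open.
Each open branch fixes some atoms; the unmentioned ones are free. Counting distinct full assignments: branch {a=0, d=1} (b, c, e) contributes 8 new; branch {a=1, c=1, d=0} (b, e) contributes 4 new; branch {a=0, b=0, e=1} (c, d) contributes 2 new; branch {a=0, b=1, e=0} (c, d) contributes 2 new. Total: 16.

16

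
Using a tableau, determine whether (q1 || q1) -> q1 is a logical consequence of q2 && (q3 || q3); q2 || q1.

Yes

Initial set: {(q2 && (q3 || q3)); (q2 || q1); !((q1 || q1) -> q1)}.
(q2 && (q3 || q3)): α-rule — add q2, (q3 || q3).
!((q1 || q1) -> q1): α-rule — add (q1 || q1), !q1.
(q2 || q1): β-rule — branch into q2  //  q1.
  branch 1 (add q2):
    (q3 || q3): β-rule — branch into q3  //  q3.
      branch 1.1 (add q3):
        (q1 || q1): β-rule — branch into q1  //  q1.
          branch 1.1.1 (add q1):
            × closes — contains both q1 and !q1.
          branch 1.1.2 (add q1):
            × closes — contains both q1 and !q1.
      branch 1.2 (add q3):
        (q1 || q1): β-rule — branch into q1  //  q1.
          branch 1.2.1 (add q1):
            × closes — contains both q1 and !q1.
          branch 1.2.2 (add q1):
            × closes — contains both q1 and !q1.
  branch 2 (add q1):
    × closes — contains both q1 and !q1.
All 5 branches close.
Every branch closed, so the premises entail the conclusion.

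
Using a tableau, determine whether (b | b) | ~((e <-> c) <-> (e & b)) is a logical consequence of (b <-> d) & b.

Yes

Initial set: {T ((b <-> d) & b); F ((b | b) | ~((e <-> c) <-> (e & b)))}.
T ((b <-> d) & b): α-rule — add T (b <-> d), T b.
F ((b | b) | ~((e <-> c) <-> (e & b))): α-rule — add F (b | b), F ~((e <-> c) <-> (e & b)).
F (b | b): α-rule — add F b, F b.
× closes — contains both b and ~b.
All 1 branch closes.
Every branch closed, so the premises entail the conclusion.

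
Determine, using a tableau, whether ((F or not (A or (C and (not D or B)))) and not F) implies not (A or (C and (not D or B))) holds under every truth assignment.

Assume the negation and expand:
Initial set: {not (((F or not (A or (C and (not D or B)))) and not F) implies not (A or (C and (not D or B))))}.
not (((F or not (A or (C and (not D or B)))) and not F) implies not (A or (C and (not D or B)))): α-rule — add ((F or not (A or (C and (not D or B)))) and not F), not not (A or (C and (not D or B))).
((F or not (A or (C and (not D or B)))) and not F): α-rule — add (F or not (A or (C and (not D or B)))), not F.
not not (A or (C and (not D or B))): β-rule — branch into A  //  (C and (not D or B)).
  branch 1 (add A):
    (F or not (A or (C and (not D or B)))): β-rule — branch into F  //  not (A or (C and (not D or B))).
      branch 1.1 (add F):
        × closes — contains both F and not F.
      branch 1.2 (add not (A or (C and (not D or B)))):
        not (A or (C and (not D or B))): α-rule — add not A, not (C and (not D or B)).
        × closes — contains both A and not A.
  branch 2 (add (C and (not D or B))):
    (C and (not D or B)): α-rule — add C, (not D or B).
    (F or not (A or (C and (not D or B)))): β-rule — branch into F  //  not (A or (C and (not D or B))).
      branch 2.1 (add F):
        × closes — contains both F and not F.
      branch 2.2 (add not (A or (C and (not D or B)))):
        not (A or (C and (not D or B))): α-rule — add not A, not (C and (not D or B)).
        (not D or B): β-rule — branch into not D  //  B.
          branch 2.2.1 (add not D):
            not (C and (not D or B)): β-rule — branch into not C  //  not (not D or B).
              branch 2.2.1.1 (add not C):
                × closes — contains both C and not C.
              branch 2.2.1.2 (add not (not D or B)):
                not (not D or B): α-rule — add not not D, not B.
                × closes — contains both D and not D.
          branch 2.2.2 (add B):
            not (C and (not D or B)): β-rule — branch into not C  //  not (not D or B).
              branch 2.2.2.1 (add not C):
                × closes — contains both C and not C.
              branch 2.2.2.2 (add not (not D or B)):
                not (not D or B): α-rule — add not not D, not B.
                × closes — contains both B and not B.
All 7 branches close.
Every branch closed, so the negation is unsatisfiable and the formula is valid.

Valid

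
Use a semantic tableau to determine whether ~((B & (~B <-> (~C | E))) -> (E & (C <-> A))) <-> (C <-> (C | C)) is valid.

Not valid

Assume the negation and expand:
Initial set: {~(~((B & (~B <-> (~C | E))) -> (E & (C <-> A))) <-> (C <-> (C | C)))}.
~(~((B & (~B <-> (~C | E))) -> (E & (C <-> A))) <-> (C <-> (C | C))): β-rule — branch into ~((B & (~B <-> (~C | E))) -> (E & (C <-> A))), ~(C <-> (C | C))  //  ~~((B & (~B <-> (~C | E))) -> (E & (C <-> A))), (C <-> (C | C)).
  branch 1 (add ~((B & (~B <-> (~C | E))) -> (E & (C <-> A))), ~(C <-> (C | C))):
    ~((B & (~B <-> (~C | E))) -> (E & (C <-> A))): α-rule — add (B & (~B <-> (~C | E))), ~(E & (C <-> A)).
    (B & (~B <-> (~C | E))): α-rule — add B, (~B <-> (~C | E)).
    ~(C <-> (C | C)): β-rule — branch into C, ~(C | C)  //  ~C, (C | C).
      branch 1.1 (add C, ~(C | C)):
        ~(C | C): α-rule — add ~C, ~C.
        × closes — contains both C and ~C.
      branch 1.2 (add ~C, (C | C)):
        ~(E & (C <-> A)): β-rule — branch into ~E  //  ~(C <-> A).
          branch 1.2.1 (add ~E):
            (~B <-> (~C | E)): β-rule — branch into ~B, (~C | E)  //  ~~B, ~(~C | E).
              branch 1.2.1.1 (add ~B, (~C | E)):
                × closes — contains both B and ~B.
              branch 1.2.1.2 (add ~~B, ~(~C | E)):
                ~(~C | E): α-rule — add ~~C, ~E.
                × closes — contains both C and ~C.
          branch 1.2.2 (add ~(C <-> A)):
            (~B <-> (~C | E)): β-rule — branch into ~B, (~C | E)  //  ~~B, ~(~C | E).
              branch 1.2.2.1 (add ~B, (~C | E)):
                × closes — contains both B and ~B.
              branch 1.2.2.2 (add ~~B, ~(~C | E)):
                ~(~C | E): α-rule — add ~~C, ~E.
                × closes — contains both C and ~C.
  branch 2 (add ~~((B & (~B <-> (~C | E))) -> (E & (C <-> A))), (C <-> (C | C))):
    ~~((B & (~B <-> (~C | E))) -> (E & (C <-> A))): β-rule — branch into ~(B & (~B <-> (~C | E)))  //  (E & (C <-> A)).
      branch 2.1 (add ~(B & (~B <-> (~C | E)))):
        (C <-> (C | C)): β-rule — branch into C, (C | C)  //  ~C, ~(C | C).
          branch 2.1.1 (add C, (C | C)):
            ~(B & (~B <-> (~C | E))): β-rule — branch into ~B  //  ~(~B <-> (~C | E)).
              branch 2.1.1.1 (add ~B):
                (C | C): β-rule — branch into C  //  C.
                  branch 2.1.1.1.1 (add C):
                    ○ open, literals {B=0, C=1}.
                  branch 2.1.1.1.2 (add C):
                    ○ open, literals {B=0, C=1}.
              branch 2.1.1.2 (add ~(~B <-> (~C | E))):
                (C | C): β-rule — branch into C  //  C.
                  branch 2.1.1.2.1 (add C):
                    ~(~B <-> (~C | E)): β-rule — branch into ~B, ~(~C | E)  //  ~~B, (~C | E).
                      branch 2.1.1.2.1.1 (add ~B, ~(~C | E)):
                        ~(~C | E): α-rule — add ~~C, ~E.
                        ○ open, literals {B=0, C=1, E=0}.
                      branch 2.1.1.2.1.2 (add ~~B, (~C | E)):
                        (~C | E): β-rule — branch into ~C  //  E.
                          branch 2.1.1.2.1.2.1 (add ~C):
                            × closes — contains both C and ~C.
                          branch 2.1.1.2.1.2.2 (add E):
                            ○ open, literals {B=1, C=1, E=1}.
                  branch 2.1.1.2.2 (add C):
                    ~(~B <-> (~C | E)): β-rule — branch into ~B, ~(~C | E)  //  ~~B, (~C | E).
                      branch 2.1.1.2.2.1 (add ~B, ~(~C | E)):
                        ~(~C | E): α-rule — add ~~C, ~E.
                        ○ open, literals {B=0, C=1, E=0}.
                      branch 2.1.1.2.2.2 (add ~~B, (~C | E)):
                        (~C | E): β-rule — branch into ~C  //  E.
                          branch 2.1.1.2.2.2.1 (add ~C):
                            × closes — contains both C and ~C.
                          branch 2.1.1.2.2.2.2 (add E):
                            ○ open, literals {B=1, C=1, E=1}.
          branch 2.1.2 (add ~C, ~(C | C)):
            ~(C | C): α-rule — add ~C, ~C.
            ~(B & (~B <-> (~C | E))): β-rule — branch into ~B  //  ~(~B <-> (~C | E)).
              branch 2.1.2.1 (add ~B):
                ○ open, literals {B=0, C=0}.
              branch 2.1.2.2 (add ~(~B <-> (~C | E))):
                ~(~B <-> (~C | E)): β-rule — branch into ~B, ~(~C | E)  //  ~~B, (~C | E).
                  branch 2.1.2.2.1 (add ~B, ~(~C | E)):
                    ~(~C | E): α-rule — add ~~C, ~E.
                    × closes — contains both C and ~C.
                  branch 2.1.2.2.2 (add ~~B, (~C | E)):
                    (~C | E): β-rule — branch into ~C  //  E.
                      branch 2.1.2.2.2.1 (add ~C):
                        ○ open, literals {B=1, C=0}.
                      branch 2.1.2.2.2.2 (add E):
                        ○ open, literals {B=1, C=0, E=1}.
      branch 2.2 (add (E & (C <-> A))):
        (E & (C <-> A)): α-rule — add E, (C <-> A).
        (C <-> (C | C)): β-rule — branch into C, (C | C)  //  ~C, ~(C | C).
          branch 2.2.1 (add C, (C | C)):
            (C <-> A): β-rule — branch into C, A  //  ~C, ~A.
              branch 2.2.1.1 (add C, A):
                (C | C): β-rule — branch into C  //  C.
                  branch 2.2.1.1.1 (add C):
                    ○ open, literals {A=1, C=1, E=1}.
                  branch 2.2.1.1.2 (add C):
                    ○ open, literals {A=1, C=1, E=1}.
              branch 2.2.1.2 (add ~C, ~A):
                × closes — contains both C and ~C.
          branch 2.2.2 (add ~C, ~(C | C)):
            ~(C | C): α-rule — add ~C, ~C.
            (C <-> A): β-rule — branch into C, A  //  ~C, ~A.
              branch 2.2.2.1 (add C, A):
                × closes — contains both C and ~C.
              branch 2.2.2.2 (add ~C, ~A):
                ○ open, literals {A=0, C=0, E=1}.
10 branches closed, 12 open.
An open branch gives a countermodel: B=0, C=1 (unmentioned atoms arbitrary); under it the original formula is false.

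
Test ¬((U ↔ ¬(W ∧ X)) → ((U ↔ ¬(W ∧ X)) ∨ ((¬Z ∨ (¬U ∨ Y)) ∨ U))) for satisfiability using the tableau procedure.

Initial set: {¬((U ↔ ¬(W ∧ X)) → ((U ↔ ¬(W ∧ X)) ∨ ((¬Z ∨ (¬U ∨ Y)) ∨ U)))}.
¬((U ↔ ¬(W ∧ X)) → ((U ↔ ¬(W ∧ X)) ∨ ((¬Z ∨ (¬U ∨ Y)) ∨ U))): α-rule — add (U ↔ ¬(W ∧ X)), ¬((U ↔ ¬(W ∧ X)) ∨ ((¬Z ∨ (¬U ∨ Y)) ∨ U)).
¬((U ↔ ¬(W ∧ X)) ∨ ((¬Z ∨ (¬U ∨ Y)) ∨ U)): α-rule — add ¬(U ↔ ¬(W ∧ X)), ¬((¬Z ∨ (¬U ∨ Y)) ∨ U).
¬((¬Z ∨ (¬U ∨ Y)) ∨ U): α-rule — add ¬(¬Z ∨ (¬U ∨ Y)), ¬U.
¬(¬Z ∨ (¬U ∨ Y)): α-rule — add ¬¬Z, ¬(¬U ∨ Y).
¬(¬U ∨ Y): α-rule — add ¬¬U, ¬Y.
× closes — contains both U and ¬U.
All 1 branch closes.
Every branch closed; the formula is unsatisfiable.

Unsatisfiable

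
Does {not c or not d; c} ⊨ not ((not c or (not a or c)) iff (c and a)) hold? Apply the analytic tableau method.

No

Initial set: {(not c or not d); c; not not ((not c or (not a or c)) iff (c and a))}.
(not c or not d): β-rule — branch into not c  //  not d.
  branch 1 (add not c):
    × closes — contains both c and not c.
  branch 2 (add not d):
    not not ((not c or (not a or c)) iff (c and a)): β-rule — branch into (not c or (not a or c)), (c and a)  //  not (not c or (not a or c)), not (c and a).
      branch 2.1 (add (not c or (not a or c)), (c and a)):
        (c and a): α-rule — add c, a.
        (not c or (not a or c)): β-rule — branch into not c  //  (not a or c).
          branch 2.1.1 (add not c):
            × closes — contains both c and not c.
          branch 2.1.2 (add (not a or c)):
            (not a or c): β-rule — branch into not a  //  c.
              branch 2.1.2.1 (add not a):
                × closes — contains both a and not a.
              branch 2.1.2.2 (add c):
                ○ open, literals {a=T, c=T, d=F}.
      branch 2.2 (add not (not c or (not a or c)), not (c and a)):
        not (not c or (not a or c)): α-rule — add not not c, not (not a or c).
        not (not a or c): α-rule — add not not a, not c.
        × closes — contains both c and not c.
4 branches closed, 1 open.
An open branch gives a countermodel: a=T, c=T, d=F (unmentioned atoms arbitrary); the premises hold there but the conclusion fails.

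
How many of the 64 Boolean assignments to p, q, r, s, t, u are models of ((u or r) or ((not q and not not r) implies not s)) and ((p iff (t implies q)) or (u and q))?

Initial set: {(((u or r) or ((not q and not not r) implies not s)) and ((p iff (t implies q)) or (u and q)))}.
(((u or r) or ((not q and not not r) implies not s)) and ((p iff (t implies q)) or (u and q))): α-rule — add ((u or r) or ((not q and not not r) implies not s)), ((p iff (t implies q)) or (u and q)).
((u or r) or ((not q and not not r) implies not s)): β-rule — branch into (u or r)  //  ((not q and not not r) implies not s).
  branch 1 (add (u or r)):
    ((p iff (t implies q)) or (u and q)): β-rule — branch into (p iff (t implies q))  //  (u and q).
      branch 1.1 (add (p iff (t implies q))):
        (u or r): β-rule — branch into u  //  r.
          branch 1.1.1 (add u):
            (p iff (t implies q)): β-rule — branch into p, (t implies q)  //  not p, not (t implies q).
              branch 1.1.1.1 (add p, (t implies q)):
                (t implies q): β-rule — branch into not t  //  q.
                  branch 1.1.1.1.1 (add not t):
                    ○ open, literals {p=1, t=0, u=1}.
                  branch 1.1.1.1.2 (add q):
                    ○ open, literals {p=1, q=1, u=1}.
              branch 1.1.1.2 (add not p, not (t implies q)):
                not (t implies q): α-rule — add t, not q.
                ○ open, literals {p=0, q=0, t=1, u=1}.
          branch 1.1.2 (add r):
            (p iff (t implies q)): β-rule — branch into p, (t implies q)  //  not p, not (t implies q).
              branch 1.1.2.1 (add p, (t implies q)):
                (t implies q): β-rule — branch into not t  //  q.
                  branch 1.1.2.1.1 (add not t):
                    ○ open, literals {p=1, r=1, t=0}.
                  branch 1.1.2.1.2 (add q):
                    ○ open, literals {p=1, q=1, r=1}.
              branch 1.1.2.2 (add not p, not (t implies q)):
                not (t implies q): α-rule — add t, not q.
                ○ open, literals {p=0, q=0, r=1, t=1}.
      branch 1.2 (add (u and q)):
        (u and q): α-rule — add u, q.
        (u or r): β-rule — branch into u  //  r.
          branch 1.2.1 (add u):
            ○ open, literals {q=1, u=1}.
          branch 1.2.2 (add r):
            ○ open, literals {q=1, r=1, u=1}.
  branch 2 (add ((not q and not not r) implies not s)):
    ((p iff (t implies q)) or (u and q)): β-rule — branch into (p iff (t implies q))  //  (u and q).
      branch 2.1 (add (p iff (t implies q))):
        ((not q and not not r) implies not s): β-rule — branch into not (not q and not not r)  //  not s.
          branch 2.1.1 (add not (not q and not not r)):
            (p iff (t implies q)): β-rule — branch into p, (t implies q)  //  not p, not (t implies q).
              branch 2.1.1.1 (add p, (t implies q)):
                not (not q and not not r): β-rule — branch into not not q  //  not not not r.
                  branch 2.1.1.1.1 (add not not q):
                    (t implies q): β-rule — branch into not t  //  q.
                      branch 2.1.1.1.1.1 (add not t):
                        ○ open, literals {p=1, q=1, t=0}.
                      branch 2.1.1.1.1.2 (add q):
                        ○ open, literals {p=1, q=1}.
                  branch 2.1.1.1.2 (add not not not r):
                    not not not r: drop double negation, giving not r.
                    (t implies q): β-rule — branch into not t  //  q.
                      branch 2.1.1.1.2.1 (add not t):
                        ○ open, literals {p=1, r=0, t=0}.
                      branch 2.1.1.1.2.2 (add q):
                        ○ open, literals {p=1, q=1, r=0}.
              branch 2.1.1.2 (add not p, not (t implies q)):
                not (t implies q): α-rule — add t, not q.
                not (not q and not not r): β-rule — branch into not not q  //  not not not r.
                  branch 2.1.1.2.1 (add not not q):
                    × closes — contains both q and not q.
                  branch 2.1.1.2.2 (add not not not r):
                    not not not r: drop double negation, giving not r.
                    ○ open, literals {p=0, q=0, r=0, t=1}.
          branch 2.1.2 (add not s):
            (p iff (t implies q)): β-rule — branch into p, (t implies q)  //  not p, not (t implies q).
              branch 2.1.2.1 (add p, (t implies q)):
                (t implies q): β-rule — branch into not t  //  q.
                  branch 2.1.2.1.1 (add not t):
                    ○ open, literals {p=1, s=0, t=0}.
                  branch 2.1.2.1.2 (add q):
                    ○ open, literals {p=1, q=1, s=0}.
              branch 2.1.2.2 (add not p, not (t implies q)):
                not (t implies q): α-rule — add t, not q.
                ○ open, literals {p=0, q=0, s=0, t=1}.
      branch 2.2 (add (u and q)):
        (u and q): α-rule — add u, q.
        ((not q and not not r) implies not s): β-rule — branch into not (not q and not not r)  //  not s.
          branch 2.2.1 (add not (not q and not not r)):
            not (not q and not not r): β-rule — branch into not not q  //  not not not r.
              branch 2.2.1.1 (add not not q):
                ○ open, literals {q=1, u=1}.
              branch 2.2.1.2 (add not not not r):
                not not not r: drop double negation, giving not r.
                ○ open, literals {q=1, r=0, u=1}.
          branch 2.2.2 (add not s):
            ○ open, literals {q=1, s=0, u=1}.
1 branch closed, 19 open.
Each open branch fixes some atoms; the unmentioned ones are free. Counting distinct full assignments: branch {p=1, t=0, u=1} (q, r, s) contributes 8 new; branch {p=1, q=1, u=1} (r, s, t) contributes 4 new; branch {p=0, q=0, t=1, u=1} (r, s) contributes 4 new; branch {p=1, r=1, t=0} (q, s, u) contributes 4 new; branch {p=1, q=1, r=1} (s, t, u) contributes 2 new; branch {p=0, q=0, r=1, t=1} (s, u) contributes 2 new; branch {q=1, u=1} (p, r, s, t) contributes 8 new; branch {q=1, r=1, u=1} (p, s, t) contributes 0 new; branch {p=1, q=1, t=0} (r, s, u) contributes 2 new; branch {p=1, q=1} (r, s, t, u) contributes 2 new; branch {p=1, r=0, t=0} (q, s, u) contributes 2 new; branch {p=1, q=1, r=0} (s, t, u) contributes 0 new; branch {p=0, q=0, r=0, t=1} (s, u) contributes 2 new; branch {p=1, s=0, t=0} (q, r, u) contributes 0 new; branch {p=1, q=1, s=0} (r, t, u) contributes 0 new; branch {p=0, q=0, s=0, t=1} (r, u) contributes 0 new; branch {q=1, u=1} (p, r, s, t) contributes 0 new; branch {q=1, r=0, u=1} (p, s, t) contributes 0 new; branch {q=1, s=0, u=1} (p, r, t) contributes 0 new. Total: 40.

40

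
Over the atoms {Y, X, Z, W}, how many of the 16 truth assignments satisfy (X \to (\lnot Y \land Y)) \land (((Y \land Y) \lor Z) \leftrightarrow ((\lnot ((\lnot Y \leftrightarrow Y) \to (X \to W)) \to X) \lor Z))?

Initial set: {((X \to (\lnot Y \land Y)) \land (((Y \land Y) \lor Z) \leftrightarrow ((\lnot ((\lnot Y \leftrightarrow Y) \to (X \to W)) \to X) \lor Z)))}.
((X \to (\lnot Y \land Y)) \land (((Y \land Y) \lor Z) \leftrightarrow ((\lnot ((\lnot Y \leftrightarrow Y) \to (X \to W)) \to X) \lor Z))): α-rule — add (X \to (\lnot Y \land Y)), (((Y \land Y) \lor Z) \leftrightarrow ((\lnot ((\lnot Y \leftrightarrow Y) \to (X \to W)) \to X) \lor Z)).
(X \to (\lnot Y \land Y)): β-rule — branch into \lnot X  //  (\lnot Y \land Y).
  branch 1 (add \lnot X):
    (((Y \land Y) \lor Z) \leftrightarrow ((\lnot ((\lnot Y \leftrightarrow Y) \to (X \to W)) \to X) \lor Z)): β-rule — branch into ((Y \land Y) \lor Z), ((\lnot ((\lnot Y \leftrightarrow Y) \to (X \to W)) \to X) \lor Z)  //  \lnot ((Y \land Y) \lor Z), \lnot ((\lnot ((\lnot Y \leftrightarrow Y) \to (X \to W)) \to X) \lor Z).
      branch 1.1 (add ((Y \land Y) \lor Z), ((\lnot ((\lnot Y \leftrightarrow Y) \to (X \to W)) \to X) \lor Z)):
        ((Y \land Y) \lor Z): β-rule — branch into (Y \land Y)  //  Z.
          branch 1.1.1 (add (Y \land Y)):
            (Y \land Y): α-rule — add Y, Y.
            ((\lnot ((\lnot Y \leftrightarrow Y) \to (X \to W)) \to X) \lor Z): β-rule — branch into (\lnot ((\lnot Y \leftrightarrow Y) \to (X \to W)) \to X)  //  Z.
              branch 1.1.1.1 (add (\lnot ((\lnot Y \leftrightarrow Y) \to (X \to W)) \to X)):
                (\lnot ((\lnot Y \leftrightarrow Y) \to (X \to W)) \to X): β-rule — branch into \lnot \lnot ((\lnot Y \leftrightarrow Y) \to (X \to W))  //  X.
                  branch 1.1.1.1.1 (add \lnot \lnot ((\lnot Y \leftrightarrow Y) \to (X \to W))):
                    \lnot \lnot ((\lnot Y \leftrightarrow Y) \to (X \to W)): β-rule — branch into \lnot (\lnot Y \leftrightarrow Y)  //  (X \to W).
                      branch 1.1.1.1.1.1 (add \lnot (\lnot Y \leftrightarrow Y)):
                        \lnot (\lnot Y \leftrightarrow Y): β-rule — branch into \lnot Y, \lnot Y  //  \lnot \lnot Y, Y.
                          branch 1.1.1.1.1.1.1 (add \lnot Y, \lnot Y):
                            × closes — contains both Y and \lnot Y.
                          branch 1.1.1.1.1.1.2 (add \lnot \lnot Y, Y):
                            ○ open, literals {X=F, Y=T}.
                      branch 1.1.1.1.1.2 (add (X \to W)):
                        (X \to W): β-rule — branch into \lnot X  //  W.
                          branch 1.1.1.1.1.2.1 (add \lnot X):
                            ○ open, literals {X=F, Y=T}.
                          branch 1.1.1.1.1.2.2 (add W):
                            ○ open, literals {W=T, X=F, Y=T}.
                  branch 1.1.1.1.2 (add X):
                    × closes — contains both X and \lnot X.
              branch 1.1.1.2 (add Z):
                ○ open, literals {X=F, Y=T, Z=T}.
          branch 1.1.2 (add Z):
            ((\lnot ((\lnot Y \leftrightarrow Y) \to (X \to W)) \to X) \lor Z): β-rule — branch into (\lnot ((\lnot Y \leftrightarrow Y) \to (X \to W)) \to X)  //  Z.
              branch 1.1.2.1 (add (\lnot ((\lnot Y \leftrightarrow Y) \to (X \to W)) \to X)):
                (\lnot ((\lnot Y \leftrightarrow Y) \to (X \to W)) \to X): β-rule — branch into \lnot \lnot ((\lnot Y \leftrightarrow Y) \to (X \to W))  //  X.
                  branch 1.1.2.1.1 (add \lnot \lnot ((\lnot Y \leftrightarrow Y) \to (X \to W))):
                    \lnot \lnot ((\lnot Y \leftrightarrow Y) \to (X \to W)): β-rule — branch into \lnot (\lnot Y \leftrightarrow Y)  //  (X \to W).
                      branch 1.1.2.1.1.1 (add \lnot (\lnot Y \leftrightarrow Y)):
                        \lnot (\lnot Y \leftrightarrow Y): β-rule — branch into \lnot Y, \lnot Y  //  \lnot \lnot Y, Y.
                          branch 1.1.2.1.1.1.1 (add \lnot Y, \lnot Y):
                            ○ open, literals {X=F, Y=F, Z=T}.
                          branch 1.1.2.1.1.1.2 (add \lnot \lnot Y, Y):
                            ○ open, literals {X=F, Y=T, Z=T}.
                      branch 1.1.2.1.1.2 (add (X \to W)):
                        (X \to W): β-rule — branch into \lnot X  //  W.
                          branch 1.1.2.1.1.2.1 (add \lnot X):
                            ○ open, literals {X=F, Z=T}.
                          branch 1.1.2.1.1.2.2 (add W):
                            ○ open, literals {W=T, X=F, Z=T}.
                  branch 1.1.2.1.2 (add X):
                    × closes — contains both X and \lnot X.
              branch 1.1.2.2 (add Z):
                ○ open, literals {X=F, Z=T}.
      branch 1.2 (add \lnot ((Y \land Y) \lor Z), \lnot ((\lnot ((\lnot Y \leftrightarrow Y) \to (X \to W)) \to X) \lor Z)):
        \lnot ((Y \land Y) \lor Z): α-rule — add \lnot (Y \land Y), \lnot Z.
        \lnot ((\lnot ((\lnot Y \leftrightarrow Y) \to (X \to W)) \to X) \lor Z): α-rule — add \lnot (\lnot ((\lnot Y \leftrightarrow Y) \to (X \to W)) \to X), \lnot Z.
        \lnot (\lnot ((\lnot Y \leftrightarrow Y) \to (X \to W)) \to X): α-rule — add \lnot ((\lnot Y \leftrightarrow Y) \to (X \to W)), \lnot X.
        \lnot ((\lnot Y \leftrightarrow Y) \to (X \to W)): α-rule — add (\lnot Y \leftrightarrow Y), \lnot (X \to W).
        \lnot (X \to W): α-rule — add X, \lnot W.
        × closes — contains both X and \lnot X.
  branch 2 (add (\lnot Y \land Y)):
    (\lnot Y \land Y): α-rule — add \lnot Y, Y.
    × closes — contains both Y and \lnot Y.
5 branches closed, 9 open.
Each open branch fixes some atoms; the unmentioned ones are free. Counting distinct full assignments: branch {X=F, Y=T} (Z, W) contributes 4 new; branch {X=F, Y=T} (Z, W) contributes 0 new; branch {W=T, X=F, Y=T} (Z) contributes 0 new; branch {X=F, Y=T, Z=T} (W) contributes 0 new; branch {X=F, Y=F, Z=T} (W) contributes 2 new; branch {X=F, Y=T, Z=T} (W) contributes 0 new; branch {X=F, Z=T} (Y, W) contributes 0 new; branch {W=T, X=F, Z=T} (Y) contributes 0 new; branch {X=F, Z=T} (Y, W) contributes 0 new. Total: 6.

6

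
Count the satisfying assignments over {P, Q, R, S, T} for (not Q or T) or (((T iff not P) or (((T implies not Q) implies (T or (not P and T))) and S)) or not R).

Initial set: {((not Q or T) or (((T iff not P) or (((T implies not Q) implies (T or (not P and T))) and S)) or not R))}.
((not Q or T) or (((T iff not P) or (((T implies not Q) implies (T or (not P and T))) and S)) or not R)): β-rule — branch into (not Q or T)  //  (((T iff not P) or (((T implies not Q) implies (T or (not P and T))) and S)) or not R).
  branch 1 (add (not Q or T)):
    (not Q or T): β-rule — branch into not Q  //  T.
      branch 1.1 (add not Q):
        ○ open, literals {Q=F}.
      branch 1.2 (add T):
        ○ open, literals {T=T}.
  branch 2 (add (((T iff not P) or (((T implies not Q) implies (T or (not P and T))) and S)) or not R)):
    (((T iff not P) or (((T implies not Q) implies (T or (not P and T))) and S)) or not R): β-rule — branch into ((T iff not P) or (((T implies not Q) implies (T or (not P and T))) and S))  //  not R.
      branch 2.1 (add ((T iff not P) or (((T implies not Q) implies (T or (not P and T))) and S))):
        ((T iff not P) or (((T implies not Q) implies (T or (not P and T))) and S)): β-rule — branch into (T iff not P)  //  (((T implies not Q) implies (T or (not P and T))) and S).
          branch 2.1.1 (add (T iff not P)):
            (T iff not P): β-rule — branch into T, not P  //  not T, not not P.
              branch 2.1.1.1 (add T, not P):
                ○ open, literals {P=F, T=T}.
              branch 2.1.1.2 (add not T, not not P):
                ○ open, literals {P=T, T=F}.
          branch 2.1.2 (add (((T implies not Q) implies (T or (not P and T))) and S)):
            (((T implies not Q) implies (T or (not P and T))) and S): α-rule — add ((T implies not Q) implies (T or (not P and T))), S.
            ((T implies not Q) implies (T or (not P and T))): β-rule — branch into not (T implies not Q)  //  (T or (not P and T)).
              branch 2.1.2.1 (add not (T implies not Q)):
                not (T implies not Q): α-rule — add T, not not Q.
                ○ open, literals {Q=T, S=T, T=T}.
              branch 2.1.2.2 (add (T or (not P and T))):
                (T or (not P and T)): β-rule — branch into T  //  (not P and T).
                  branch 2.1.2.2.1 (add T):
                    ○ open, literals {S=T, T=T}.
                  branch 2.1.2.2.2 (add (not P and T)):
                    (not P and T): α-rule — add not P, T.
                    ○ open, literals {P=F, S=T, T=T}.
      branch 2.2 (add not R):
        ○ open, literals {R=F}.
0 branches closed, 8 open.
Each open branch fixes some atoms; the unmentioned ones are free. Counting distinct full assignments: branch {Q=F} (P, R, S, T) contributes 16 new; branch {T=T} (P, Q, R, S) contributes 8 new; branch {P=F, T=T} (Q, R, S) contributes 0 new; branch {P=T, T=F} (Q, R, S) contributes 4 new; branch {Q=T, S=T, T=T} (P, R) contributes 0 new; branch {S=T, T=T} (P, Q, R) contributes 0 new; branch {P=F, S=T, T=T} (Q, R) contributes 0 new; branch {R=F} (P, Q, S, T) contributes 2 new. Total: 30.

30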